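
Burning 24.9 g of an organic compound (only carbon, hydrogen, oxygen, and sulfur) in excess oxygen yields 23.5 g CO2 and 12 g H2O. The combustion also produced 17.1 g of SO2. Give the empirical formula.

mol C = 23.5 / 44.01 = 0.5340; mass C = 0.5340 × 12.01 = 6.413 g
mol H = 2 × (12 / 18.02) = 1.332; mass H = 1.332 × 1.008 = 1.343 g
mol S = 17.1 / 64.07 = 0.2669; mass S = 8.559 g
mass O = 24.9 − (16.31) = 8.585 g → mol O = 0.5366
Smallest is S at 0.2669 mol; normalising gives C 2.001, H 4.990, O 2.010, S 1.000
→ C2H5O2S

C2H5O2S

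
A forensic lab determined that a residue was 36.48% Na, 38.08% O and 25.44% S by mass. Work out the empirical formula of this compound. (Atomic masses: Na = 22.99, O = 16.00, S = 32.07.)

Assume 100 g: 36.48 g Na, 38.08 g O, 25.44 g S.
Moles — Na: 36.48 / 22.99 = 1.587 mol; O: 38.08 / 16.00 = 2.38 mol; S: 25.44 / 32.07 = 0.7933 mol
Divide by the smallest (0.7933 mol S): Na 2.000, O 3.000, S 1.000
→ Na2O3S

Na2O3S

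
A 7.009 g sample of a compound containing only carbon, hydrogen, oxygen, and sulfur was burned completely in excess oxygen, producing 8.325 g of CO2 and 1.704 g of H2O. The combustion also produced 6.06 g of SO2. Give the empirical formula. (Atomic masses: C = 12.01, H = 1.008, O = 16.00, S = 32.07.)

C2H2OS

mol C = 8.325 / 44.01 = 0.1892; mass C = 0.1892 × 12.01 = 2.272 g
mol H = 2 × (1.704 / 18.02) = 0.1891; mass H = 0.1891 × 1.008 = 0.1906 g
mol S = 6.06 / 64.07 = 0.09458; mass S = 3.033 g
mass O = 7.009 − (5.496) = 1.513 g → mol O = 0.09458
Ratios (÷ 0.09458): C 2.000, H 2.000, O 1.000, S 1.000
≈ 2:2:1:1 → C2H2OS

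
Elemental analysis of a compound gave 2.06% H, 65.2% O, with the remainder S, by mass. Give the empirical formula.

Assume 100 g: 2.06 g H, 65.2 g O, 32.74 g S.
n(H) = 2.06/1.008 = 2.044, n(O) = 65.2/16.00 = 4.075, n(S) = 32.74/32.07 = 1.021
Smallest is S at 1.021 mol; normalising gives H 2.002, O 3.992, S 1.000
≈ 2:4:1 → H2O4S

H2O4S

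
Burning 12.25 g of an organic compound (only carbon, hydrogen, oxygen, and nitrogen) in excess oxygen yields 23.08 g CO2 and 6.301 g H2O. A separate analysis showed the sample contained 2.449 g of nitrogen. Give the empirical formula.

C3H4NO

mol C = 23.08 / 44.01 = 0.5244; mass C = 0.5244 × 12.01 = 6.298 g
mol H = 2 × (6.301 / 18.02) = 0.6993; mass H = 0.6993 × 1.008 = 0.7049 g
mol N = 2.449 / 14.01 = 0.1748
mass O = 12.25 − (9.452) = 2.798 g → mol O = 0.1749
Smallest is N at 0.1748 mol; normalising gives C 3.000, H 4.001, N 1.000, O 1.000
≈ 3:4:1:1 → C3H4NO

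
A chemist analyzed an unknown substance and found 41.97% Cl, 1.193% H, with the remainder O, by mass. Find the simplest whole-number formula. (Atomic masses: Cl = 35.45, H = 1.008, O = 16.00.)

Assume 100 g: 41.97 g Cl, 1.193 g H, 56.837 g O.
Moles — Cl: 41.97 / 35.45 = 1.184 mol; H: 1.193 / 1.008 = 1.184 mol; O: 56.837 / 16.00 = 3.552 mol
Ratios (÷ 1.184): Cl 1.000, H 1.000, O 3.001
≈ 1:1:3 → ClHO3

ClHO3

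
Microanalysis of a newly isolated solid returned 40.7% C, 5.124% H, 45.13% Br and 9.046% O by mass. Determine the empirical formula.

C6H9BrO

Assume 100 g: 40.7 g C, 5.124 g H, 45.13 g Br, 9.046 g O.
n(C) = 40.7/12.01 = 3.389, n(H) = 5.124/1.008 = 5.083, n(Br) = 45.13/79.90 = 0.5648, n(O) = 9.046/16.00 = 0.5654
Smallest is Br at 0.5648 mol; normalising gives C 6.000, H 9.000, Br 1.000, O 1.001
Ratio ≈ 6:9:1:1, so the empirical formula is C6H9BrO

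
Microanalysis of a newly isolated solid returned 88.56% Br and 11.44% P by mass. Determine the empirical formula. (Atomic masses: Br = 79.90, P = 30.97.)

Br3P

Assume 100 g: 88.56 g Br, 11.44 g P.
Br: 88.56 g ÷ 79.90 g/mol = 1.108 mol
P: 11.44 g ÷ 30.97 g/mol = 0.3694 mol
Divide by the smallest (0.3694 mol P): Br 3.001, P 1.000
Ratio ≈ 3:1, so the empirical formula is Br3P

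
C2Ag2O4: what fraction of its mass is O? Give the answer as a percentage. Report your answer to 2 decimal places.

Molar mass = 2(12.01) + 2(107.87) + 4(16.00) = 303.760 g/mol
Mass of O per mole = 4 × 16.00 = 64.000 g
% O = 64.000 / 303.760 × 100 = 21.07%

21.07%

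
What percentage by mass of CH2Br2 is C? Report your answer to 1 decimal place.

Molar mass = 1(12.01) + 2(1.008) + 2(79.90) = 173.826 g/mol
Mass of C per mole = 1 × 12.01 = 12.010 g
% C = 12.010 / 173.826 × 100 = 6.9%

6.9%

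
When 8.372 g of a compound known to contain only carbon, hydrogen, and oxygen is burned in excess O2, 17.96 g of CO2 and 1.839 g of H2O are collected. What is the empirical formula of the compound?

mol C = 17.96 / 44.01 = 0.4081; mass C = 0.4081 × 12.01 = 4.901 g
mol H = 2 × (1.839 / 18.02) = 0.2041; mass H = 0.2041 × 1.008 = 0.2057 g
mass O = 8.372 − (5.107) = 3.265 g → mol O = 0.2041
Ratios (÷ 0.2041): C 2.000, H 1.000, O 1.000
≈ 2:1:1 → C2HO

C2HO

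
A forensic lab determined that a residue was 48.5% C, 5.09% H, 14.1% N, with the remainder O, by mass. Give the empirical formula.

Assume 100 g: 48.5 g C, 5.09 g H, 14.1 g N, 32.31 g O.
C: 48.5 g ÷ 12.01 g/mol = 4.038 mol
H: 5.09 g ÷ 1.008 g/mol = 5.05 mol
N: 14.1 g ÷ 14.01 g/mol = 1.006 mol
O: 32.31 g ÷ 16.00 g/mol = 2.019 mol
Smallest is N at 1.006 mol; normalising gives C 4.013, H 5.017, N 1.000, O 2.006
→ C4H5NO2

C4H5NO2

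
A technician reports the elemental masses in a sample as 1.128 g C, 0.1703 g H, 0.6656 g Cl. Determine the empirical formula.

Moles — C: 1.128 / 12.01 = 0.09392 mol; H: 0.1703 / 1.008 = 0.1689 mol; Cl: 0.6656 / 35.45 = 0.01878 mol
Smallest is Cl at 0.01878 mol; normalising gives C 5.002, H 8.998, Cl 1.000
→ C5H9Cl

C5H9Cl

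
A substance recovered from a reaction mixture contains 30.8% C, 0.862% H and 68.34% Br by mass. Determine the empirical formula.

Assume 100 g: 30.8 g C, 0.862 g H, 68.34 g Br.
n(C) = 30.8/12.01 = 2.565, n(H) = 0.862/1.008 = 0.8552, n(Br) = 68.34/79.90 = 0.8553
Smallest is H at 0.8552 mol; normalising gives C 2.999, H 1.000, Br 1.000
Ratio ≈ 3:1:1, so the empirical formula is C3HBr

C3HBr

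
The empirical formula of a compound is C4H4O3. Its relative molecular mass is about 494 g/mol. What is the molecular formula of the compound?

C20H20O15

Empirical-formula mass = 100.07 g/mol
n = 494 / 100.07 = 4.94 ≈ 5
Molecular formula = (C4H4O3)5 = C20H20O15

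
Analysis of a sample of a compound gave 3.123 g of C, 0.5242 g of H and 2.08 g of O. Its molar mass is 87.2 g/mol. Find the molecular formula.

C4H8O2

C: 3.123 g ÷ 12.01 g/mol = 0.26 mol
H: 0.5242 g ÷ 1.008 g/mol = 0.52 mol
O: 2.08 g ÷ 16.00 g/mol = 0.13 mol
Divide by the smallest (0.13 mol O): C 2.000, H 4.000, O 1.000
→ C2H4O
Empirical-formula mass = 44.05 g/mol
n = 87.2 / 44.05 = 1.98 ≈ 2
Molecular formula = (C2H4O)×2 = C4H8O2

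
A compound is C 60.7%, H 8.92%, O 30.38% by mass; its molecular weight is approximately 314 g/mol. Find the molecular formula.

C16H28O6

Assume 100 g: 60.7 g C, 8.92 g H, 30.38 g O.
Moles — C: 60.7 / 12.01 = 5.054 mol; H: 8.92 / 1.008 = 8.849 mol; O: 30.38 / 16.00 = 1.899 mol
Divide by the smallest (1.899 mol O): C 2.662, H 4.661, O 1.000
Multiply by 3: C 7.99, H 13.98, O 3.00 → C8H14O3
Empirical-formula mass = 158.19 g/mol
n = 314 / 158.19 = 1.98 ≈ 2
Molecular formula = (C8H14O3)×2 = C16H28O6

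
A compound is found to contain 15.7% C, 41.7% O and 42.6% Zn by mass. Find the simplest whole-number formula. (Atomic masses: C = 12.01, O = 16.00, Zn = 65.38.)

C2O4Zn

Assume 100 g: 15.7 g C, 41.7 g O, 42.6 g Zn.
C: 15.7 g ÷ 12.01 g/mol = 1.307 mol
O: 41.7 g ÷ 16.00 g/mol = 2.606 mol
Zn: 42.6 g ÷ 65.38 g/mol = 0.6516 mol
Smallest is Zn at 0.6516 mol; normalising gives C 2.006, O 4.000, Zn 1.000
≈ 2:4:1 → C2O4Zn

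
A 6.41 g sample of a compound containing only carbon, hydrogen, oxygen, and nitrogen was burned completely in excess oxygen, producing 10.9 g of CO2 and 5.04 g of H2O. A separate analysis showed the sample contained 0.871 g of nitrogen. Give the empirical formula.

mol C = 10.9 / 44.01 = 0.2477; mass C = 0.2477 × 12.01 = 2.975 g
mol H = 2 × (5.04 / 18.02) = 0.5594; mass H = 0.5594 × 1.008 = 0.5639 g
mol N = 0.871 / 14.01 = 0.06217
mass O = 6.41 − (4.409) = 2.001 g → mol O = 0.1250
Smallest is N at 0.06217 mol; normalising gives C 3.984, H 8.998, N 1.000, O 2.011
≈ 4:9:1:2 → C4H9NO2

C4H9NO2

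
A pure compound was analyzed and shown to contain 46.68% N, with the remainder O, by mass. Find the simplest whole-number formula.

NO

Assume 100 g: 46.68 g N, 53.32 g O.
Moles — N: 46.68 / 14.01 = 3.332 mol; O: 53.32 / 16.00 = 3.333 mol
Smallest is N at 3.332 mol; normalising gives N 1.000, O 1.000
→ NO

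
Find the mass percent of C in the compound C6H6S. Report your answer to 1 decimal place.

Molar mass = 6(12.01) + 6(1.008) + 1(32.07) = 110.178 g/mol
Mass of C per mole = 6 × 12.01 = 72.060 g
% C = 72.060 / 110.178 × 100 = 65.4%

65.4%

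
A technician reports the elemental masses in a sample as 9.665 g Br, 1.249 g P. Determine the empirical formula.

n(Br) = 9.665/79.90 = 0.121, n(P) = 1.249/30.97 = 0.04033
Ratios (÷ 0.04033): Br 2.999, P 1.000
→ Br3P

Br3P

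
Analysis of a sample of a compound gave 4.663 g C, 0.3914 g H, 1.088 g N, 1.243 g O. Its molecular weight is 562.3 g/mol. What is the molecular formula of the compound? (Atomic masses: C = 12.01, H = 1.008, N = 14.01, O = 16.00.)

C30H30N6O6

Moles — C: 4.663 / 12.01 = 0.3883 mol; H: 0.3914 / 1.008 = 0.3883 mol; N: 1.088 / 14.01 = 0.07766 mol; O: 1.243 / 16.00 = 0.07769 mol
Smallest is N at 0.07766 mol; normalising gives C 5.000, H 5.000, N 1.000, O 1.000
→ C5H5NO
Empirical-formula mass = 95.10 g/mol
n = 562.3 / 95.10 = 5.91 ≈ 6
Molecular formula = (C5H5NO)×6 = C30H30N6O6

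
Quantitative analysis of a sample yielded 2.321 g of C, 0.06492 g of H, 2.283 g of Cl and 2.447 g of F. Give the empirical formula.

C3HClF2

Moles — C: 2.321 / 12.01 = 0.1933 mol; H: 0.06492 / 1.008 = 0.0644 mol; Cl: 2.283 / 35.45 = 0.0644 mol; F: 2.447 / 19.00 = 0.1288 mol
Smallest is Cl at 0.0644 mol; normalising gives C 3.001, H 1.000, Cl 1.000, F 2.000
→ C3HClF2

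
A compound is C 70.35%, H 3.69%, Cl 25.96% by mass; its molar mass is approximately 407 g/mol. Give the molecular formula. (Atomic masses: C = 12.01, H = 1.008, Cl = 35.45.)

C24H15Cl3

Assume 100 g: 70.35 g C, 3.69 g H, 25.96 g Cl.
n(C) = 70.35/12.01 = 5.858, n(H) = 3.69/1.008 = 3.661, n(Cl) = 25.96/35.45 = 0.7323
Smallest is Cl at 0.7323 mol; normalising gives C 7.999, H 4.999, Cl 1.000
≈ 8:5:1 → C8H5Cl
Empirical-formula mass = 136.57 g/mol
n = 407 / 136.57 = 2.98 ≈ 3
Molecular formula = (C8H5Cl)×3 = C24H15Cl3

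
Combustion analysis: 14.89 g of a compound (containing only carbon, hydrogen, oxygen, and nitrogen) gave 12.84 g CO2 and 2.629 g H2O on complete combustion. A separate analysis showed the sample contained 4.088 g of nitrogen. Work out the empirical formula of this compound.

mol C = 12.84 / 44.01 = 0.2918; mass C = 0.2918 × 12.01 = 3.504 g
mol H = 2 × (2.629 / 18.02) = 0.2918; mass H = 0.2918 × 1.008 = 0.2941 g
mol N = 4.088 / 14.01 = 0.2918
mass O = 14.89 − (7.886) = 7.004 g → mol O = 0.4377
Ratios (÷ 0.2918): C 1.000, H 1.000, N 1.000, O 1.500
×2: C 2.00, H 2.00, N 2.00, O 3.00 → C2H2N2O3

C2H2N2O3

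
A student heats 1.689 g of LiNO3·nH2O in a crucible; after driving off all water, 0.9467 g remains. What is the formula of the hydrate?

Mass of water lost = 1.689 − 0.9467 = 0.7423 g → 0.7423 / 18.02 = 0.04119 mol H2O
Molar mass of LiNO3 = 68.95 g/mol → mol LiNO3 = 0.9467 / 68.95 = 0.01373
n = 0.04119 / 0.01373 = 3.00 ≈ 3 → LiNO3·3H2O

LiNO3·3H2O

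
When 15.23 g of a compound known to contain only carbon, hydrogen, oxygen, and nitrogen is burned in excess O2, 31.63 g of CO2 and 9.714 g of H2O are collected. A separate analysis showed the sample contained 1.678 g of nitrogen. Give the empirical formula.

mol C = 31.63 / 44.01 = 0.7187; mass C = 0.7187 × 12.01 = 8.632 g
mol H = 2 × (9.714 / 18.02) = 1.078; mass H = 1.078 × 1.008 = 1.087 g
mol N = 1.678 / 14.01 = 0.1198
mass O = 15.23 − (11.40) = 3.834 g → mol O = 0.2396
Smallest is N at 0.1198 mol; normalising gives C 6.001, H 9.002, N 1.000, O 2.000
Ratio ≈ 6:9:1:2, so the empirical formula is C6H9NO2

C6H9NO2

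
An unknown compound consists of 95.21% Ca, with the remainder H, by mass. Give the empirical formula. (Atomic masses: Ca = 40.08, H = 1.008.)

CaH2

Assume 100 g: 95.21 g Ca, 4.79 g H.
Moles — Ca: 95.21 / 40.08 = 2.375 mol; H: 4.79 / 1.008 = 4.752 mol
Divide by the smallest (2.375 mol Ca): Ca 1.000, H 2.000
≈ 1:2 → CaH2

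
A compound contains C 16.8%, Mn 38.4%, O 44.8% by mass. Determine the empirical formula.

C2MnO4

Assume 100 g: 16.8 g C, 38.4 g Mn, 44.8 g O.
Moles — C: 16.8 / 12.01 = 1.399 mol; Mn: 38.4 / 54.94 = 0.6989 mol; O: 44.8 / 16.00 = 2.8 mol
Divide by the smallest (0.6989 mol Mn): C 2.001, Mn 1.000, O 4.006
→ C2MnO4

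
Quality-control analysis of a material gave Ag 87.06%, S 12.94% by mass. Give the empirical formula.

Ag2S

Assume 100 g: 87.06 g Ag, 12.94 g S.
n(Ag) = 87.06/107.87 = 0.8071, n(S) = 12.94/32.07 = 0.4035
Ratios (÷ 0.4035): Ag 2.000, S 1.000
≈ 2:1 → Ag2S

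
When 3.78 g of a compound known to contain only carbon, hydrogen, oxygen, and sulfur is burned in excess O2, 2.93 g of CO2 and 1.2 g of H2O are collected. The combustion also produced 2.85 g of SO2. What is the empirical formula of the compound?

C3H6O4S2

mol C = 2.93 / 44.01 = 0.06658; mass C = 0.06658 × 12.01 = 0.7996 g
mol H = 2 × (1.2 / 18.02) = 0.1332; mass H = 0.1332 × 1.008 = 0.1343 g
mol S = 2.85 / 64.07 = 0.04448; mass S = 1.427 g
mass O = 3.78 − (2.360) = 1.420 g → mol O = 0.08873
Smallest is S at 0.04448 mol; normalising gives C 1.497, H 2.994, O 1.995, S 1.000
Scaling by 2: C 2.99, H 5.99, O 3.99, S 2.00 → C3H6O4S2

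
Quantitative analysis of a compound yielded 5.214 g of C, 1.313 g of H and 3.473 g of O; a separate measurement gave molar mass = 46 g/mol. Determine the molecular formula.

C2H6O

Moles — C: 5.214 / 12.01 = 0.4341 mol; H: 1.313 / 1.008 = 1.303 mol; O: 3.473 / 16.00 = 0.2171 mol
Ratios (÷ 0.2171): C 2.000, H 6.001, O 1.000
≈ 2:6:1 → C2H6O
Empirical-formula mass = 46.07 g/mol
n = 46 / 46.07 = 1.00 ≈ 1
Molecular formula = empirical formula = C2H6O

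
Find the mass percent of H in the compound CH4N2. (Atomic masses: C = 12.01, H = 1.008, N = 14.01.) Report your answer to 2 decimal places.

9.15%

Molar mass = 1(12.01) + 4(1.008) + 2(14.01) = 44.062 g/mol
Mass of H per mole = 4 × 1.008 = 4.032 g
% H = 4.032 / 44.062 × 100 = 9.15%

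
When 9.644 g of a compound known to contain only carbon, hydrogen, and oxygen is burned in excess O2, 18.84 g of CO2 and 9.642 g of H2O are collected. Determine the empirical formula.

mol C = 18.84 / 44.01 = 0.4281; mass C = 0.4281 × 12.01 = 5.141 g
mol H = 2 × (9.642 / 18.02) = 1.070; mass H = 1.070 × 1.008 = 1.079 g
mass O = 9.644 − (6.220) = 3.424 g → mol O = 0.2140
Divide by the smallest (0.214 mol O): C 2.000, H 5.001, O 1.000
≈ 2:5:1 → C2H5O

C2H5O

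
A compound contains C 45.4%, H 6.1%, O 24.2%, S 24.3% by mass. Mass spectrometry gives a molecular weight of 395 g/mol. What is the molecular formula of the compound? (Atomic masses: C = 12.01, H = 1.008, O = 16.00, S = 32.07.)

C15H24O6S3

Assume 100 g: 45.4 g C, 6.1 g H, 24.2 g O, 24.3 g S.
C: 45.4 g ÷ 12.01 g/mol = 3.78 mol
H: 6.1 g ÷ 1.008 g/mol = 6.052 mol
O: 24.2 g ÷ 16.00 g/mol = 1.512 mol
S: 24.3 g ÷ 32.07 g/mol = 0.7577 mol
Smallest is S at 0.7577 mol; normalising gives C 4.989, H 7.987, O 1.996, S 1.000
≈ 5:8:2:1 → C5H8O2S
Empirical-formula mass = 132.18 g/mol
n = 395 / 132.18 = 2.99 ≈ 3
Molecular formula = (C5H8O2S)×3 = C15H24O6S3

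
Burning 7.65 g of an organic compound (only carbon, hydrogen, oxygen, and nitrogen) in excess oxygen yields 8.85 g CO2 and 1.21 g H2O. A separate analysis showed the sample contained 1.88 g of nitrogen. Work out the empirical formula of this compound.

mol C = 8.85 / 44.01 = 0.2011; mass C = 0.2011 × 12.01 = 2.415 g
mol H = 2 × (1.21 / 18.02) = 0.1343; mass H = 0.1343 × 1.008 = 0.1354 g
mol N = 1.88 / 14.01 = 0.1342
mass O = 7.65 − (4.430) = 3.220 g → mol O = 0.2012
Ratios (÷ 0.1342): C 1.499, H 1.001, N 1.000, O 1.500
Scaling by 2: C 3.00, H 2.00, N 2.00, O 3.00 → C3H2N2O3

C3H2N2O3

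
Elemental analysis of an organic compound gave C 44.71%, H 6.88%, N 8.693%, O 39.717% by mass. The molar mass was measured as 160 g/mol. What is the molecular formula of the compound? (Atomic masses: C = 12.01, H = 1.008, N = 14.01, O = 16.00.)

Assume 100 g: 44.71 g C, 6.88 g H, 8.693 g N, 39.717 g O.
n(C) = 44.71/12.01 = 3.723, n(H) = 6.88/1.008 = 6.825, n(N) = 8.693/14.01 = 0.6205, n(O) = 39.717/16.00 = 2.482
Ratios (÷ 0.6205): C 6.000, H 11.000, N 1.000, O 4.001
Ratio ≈ 6:11:1:4, so the empirical formula is C6H11NO4
Empirical-formula mass = 161.16 g/mol
n = 160 / 161.16 = 0.99 ≈ 1
Molecular formula = empirical formula = C6H11NO4

C6H11NO4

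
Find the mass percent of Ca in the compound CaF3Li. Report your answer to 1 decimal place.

Molar mass = 1(40.08) + 3(19.00) + 1(6.94) = 104.020 g/mol
Mass of Ca per mole = 1 × 40.08 = 40.080 g
% Ca = 40.080 / 104.020 × 100 = 38.5%

38.5%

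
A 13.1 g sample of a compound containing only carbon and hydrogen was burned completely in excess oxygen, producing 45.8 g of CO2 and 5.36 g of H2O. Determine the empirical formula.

C7H4

mol C = 45.8 / 44.01 = 1.041; mass C = 1.041 × 12.01 = 12.50 g
mol H = 2 × (5.36 / 18.02) = 0.5949; mass H = 0.5949 × 1.008 = 0.5997 g
Divide by the smallest (0.5949 mol H): C 1.749, H 1.000
Multiply by 4: C 7.00, H 4.00 → C7H4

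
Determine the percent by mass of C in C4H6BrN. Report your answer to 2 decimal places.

32.46%

Molar mass = 4(12.01) + 6(1.008) + 1(79.90) + 1(14.01) = 147.998 g/mol
Mass of C per mole = 4 × 12.01 = 48.040 g
% C = 48.040 / 147.998 × 100 = 32.46%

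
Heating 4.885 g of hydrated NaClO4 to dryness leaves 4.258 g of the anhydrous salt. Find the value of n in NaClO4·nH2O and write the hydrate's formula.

Mass of water lost = 4.885 − 4.258 = 0.627 g → 0.627 / 18.02 = 0.03479 mol H2O
Molar mass of NaClO4 = 122.44 g/mol → mol NaClO4 = 4.258 / 122.44 = 0.03478
n = 0.03479 / 0.03478 = 1.00 ≈ 1 → NaClO4·H2O

NaClO4·H2O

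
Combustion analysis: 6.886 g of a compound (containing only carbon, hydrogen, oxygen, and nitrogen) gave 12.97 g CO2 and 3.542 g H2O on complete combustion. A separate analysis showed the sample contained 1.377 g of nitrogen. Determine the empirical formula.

C3H4NO

mol C = 12.97 / 44.01 = 0.2947; mass C = 0.2947 × 12.01 = 3.539 g
mol H = 2 × (3.542 / 18.02) = 0.3931; mass H = 0.3931 × 1.008 = 0.3963 g
mol N = 1.377 / 14.01 = 0.09829
mass O = 6.886 − (5.313) = 1.573 g → mol O = 0.09833
Smallest is N at 0.09829 mol; normalising gives C 2.998, H 4.000, N 1.000, O 1.000
→ C3H4NO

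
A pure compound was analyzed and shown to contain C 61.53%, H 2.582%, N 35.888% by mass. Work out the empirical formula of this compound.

C2HN

Assume 100 g: 61.53 g C, 2.582 g H, 35.888 g N.
n(C) = 61.53/12.01 = 5.123, n(H) = 2.582/1.008 = 2.562, n(N) = 35.888/14.01 = 2.562
Smallest is H at 2.562 mol; normalising gives C 2.000, H 1.000, N 1.000
≈ 2:1:1 → C2HN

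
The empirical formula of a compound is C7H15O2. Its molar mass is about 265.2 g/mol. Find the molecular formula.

C14H30O4

Empirical-formula mass = 131.19 g/mol
n = 265.2 / 131.19 = 2.02 ≈ 2
Molecular formula = (C7H15O2)2 = C14H30O4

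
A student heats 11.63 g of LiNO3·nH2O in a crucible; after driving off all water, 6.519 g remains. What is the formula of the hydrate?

Mass of water lost = 11.63 − 6.519 = 5.111 g → 5.111 / 18.02 = 0.2836 mol H2O
Molar mass of LiNO3 = 68.95 g/mol → mol LiNO3 = 6.519 / 68.95 = 0.09455
n = 0.2836 / 0.09455 = 3.00 ≈ 3 → LiNO3·3H2O

LiNO3·3H2O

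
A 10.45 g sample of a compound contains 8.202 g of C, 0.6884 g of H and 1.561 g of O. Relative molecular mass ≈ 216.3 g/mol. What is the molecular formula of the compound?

C: 8.202 g ÷ 12.01 g/mol = 0.6829 mol
H: 0.6884 g ÷ 1.008 g/mol = 0.6829 mol
O: 1.561 g ÷ 16.00 g/mol = 0.09756 mol
Divide by the smallest (0.09756 mol O): C 7.000, H 7.000, O 1.000
≈ 7:7:1 → C7H7O
Empirical-formula mass = 107.13 g/mol
n = 216.3 / 107.13 = 2.02 ≈ 2
Molecular formula = (C7H7O)×2 = C14H14O2

C14H14O2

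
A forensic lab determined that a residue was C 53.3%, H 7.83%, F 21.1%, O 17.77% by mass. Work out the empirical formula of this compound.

C4H7FO

Assume 100 g: 53.3 g C, 7.83 g H, 21.1 g F, 17.77 g O.
Moles — C: 53.3 / 12.01 = 4.438 mol; H: 7.83 / 1.008 = 7.768 mol; F: 21.1 / 19.00 = 1.111 mol; O: 17.77 / 16.00 = 1.111 mol
Ratios (÷ 1.111): C 3.996, H 6.995, F 1.000, O 1.000
→ C4H7FO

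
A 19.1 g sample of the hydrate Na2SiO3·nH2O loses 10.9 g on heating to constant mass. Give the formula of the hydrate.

Na2SiO3·9H2O

Mass of anhydrous Na2SiO3 = 19.1 − 10.9 = 8.2 g
mol H2O = 10.9 / 18.02 = 0.6049
Molar mass of Na2SiO3 = 122.07 g/mol → mol Na2SiO3 = 8.2 / 122.07 = 0.06717
n = 0.6049 / 0.06717 = 9.00 ≈ 9 → Na2SiO3·9H2O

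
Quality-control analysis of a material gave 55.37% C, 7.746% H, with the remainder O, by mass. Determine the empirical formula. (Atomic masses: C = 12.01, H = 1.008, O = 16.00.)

C6H10O3

Assume 100 g: 55.37 g C, 7.746 g H, 36.884 g O.
n(C) = 55.37/12.01 = 4.61, n(H) = 7.746/1.008 = 7.685, n(O) = 36.884/16.00 = 2.305
Ratios (÷ 2.305): C 2.000, H 3.333, O 1.000
Multiply by 3: C 6.00, H 10.00, O 3.00 → C6H10O3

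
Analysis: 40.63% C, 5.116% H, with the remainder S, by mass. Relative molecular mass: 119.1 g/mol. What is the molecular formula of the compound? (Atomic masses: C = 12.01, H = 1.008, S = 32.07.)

C4H6S2

Assume 100 g: 40.63 g C, 5.116 g H, 54.254 g S.
Moles — C: 40.63 / 12.01 = 3.383 mol; H: 5.116 / 1.008 = 5.075 mol; S: 54.254 / 32.07 = 1.692 mol
Divide by the smallest (1.692 mol S): C 2.000, H 3.000, S 1.000
Ratio ≈ 2:3:1, so the empirical formula is C2H3S
Empirical-formula mass = 59.11 g/mol
n = 119.1 / 59.11 = 2.01 ≈ 2
Molecular formula = (C2H3S)×2 = C4H6S2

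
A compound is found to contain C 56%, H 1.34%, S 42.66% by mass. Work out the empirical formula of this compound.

C7H2S2

Assume 100 g: 56 g C, 1.34 g H, 42.66 g S.
C: 56 g ÷ 12.01 g/mol = 4.663 mol
H: 1.34 g ÷ 1.008 g/mol = 1.329 mol
S: 42.66 g ÷ 32.07 g/mol = 1.33 mol
Ratios (÷ 1.329): C 3.508, H 1.000, S 1.001
Scaling by 2: C 7.02, H 2.00, S 2.00 → C7H2S2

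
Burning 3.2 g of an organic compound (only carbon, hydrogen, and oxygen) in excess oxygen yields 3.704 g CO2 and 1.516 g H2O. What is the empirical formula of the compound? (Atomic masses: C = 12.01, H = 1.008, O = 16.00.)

mol C = 3.704 / 44.01 = 0.08416; mass C = 0.08416 × 12.01 = 1.011 g
mol H = 2 × (1.516 / 18.02) = 0.1683; mass H = 0.1683 × 1.008 = 0.1696 g
mass O = 3.2 − (1.180) = 2.020 g → mol O = 0.1262
Divide by the smallest (0.08416 mol C): C 1.000, H 1.999, O 1.500
×2: C 2.00, H 4.00, O 3.00 → C2H4O3

C2H4O3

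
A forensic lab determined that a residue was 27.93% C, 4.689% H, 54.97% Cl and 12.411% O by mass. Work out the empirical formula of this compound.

C3H6Cl2O

Assume 100 g: 27.93 g C, 4.689 g H, 54.97 g Cl, 12.411 g O.
Moles — C: 27.93 / 12.01 = 2.326 mol; H: 4.689 / 1.008 = 4.652 mol; Cl: 54.97 / 35.45 = 1.551 mol; O: 12.411 / 16.00 = 0.7757 mol
Smallest is O at 0.7757 mol; normalising gives C 2.998, H 5.997, Cl 1.999, O 1.000
Ratio ≈ 3:6:2:1, so the empirical formula is C3H6Cl2O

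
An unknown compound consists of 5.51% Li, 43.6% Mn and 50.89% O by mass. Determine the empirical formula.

Assume 100 g: 5.51 g Li, 43.6 g Mn, 50.89 g O.
n(Li) = 5.51/6.94 = 0.7939, n(Mn) = 43.6/54.94 = 0.7936, n(O) = 50.89/16.00 = 3.181
Ratios (÷ 0.7936): Li 1.000, Mn 1.000, O 4.008
→ LiMnO4

LiMnO4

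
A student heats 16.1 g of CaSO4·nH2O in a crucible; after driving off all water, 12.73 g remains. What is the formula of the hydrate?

CaSO4·2H2O

Mass of water lost = 16.1 − 12.73 = 3.37 g → 3.37 / 18.02 = 0.187 mol H2O
Molar mass of CaSO4 = 136.15 g/mol → mol CaSO4 = 12.73 / 136.15 = 0.0935
n = 0.187 / 0.0935 = 2.00 ≈ 2 → CaSO4·2H2O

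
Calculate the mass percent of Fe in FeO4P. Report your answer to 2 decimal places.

37.03%

Molar mass = 1(55.85) + 4(16.00) + 1(30.97) = 150.820 g/mol
Mass of Fe per mole = 1 × 55.85 = 55.850 g
% Fe = 55.850 / 150.820 × 100 = 37.03%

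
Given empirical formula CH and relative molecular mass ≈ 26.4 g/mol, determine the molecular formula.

C2H2

Empirical-formula mass = 13.02 g/mol
n = 26.4 / 13.02 = 2.03 ≈ 2
Molecular formula = (CH)2 = C2H2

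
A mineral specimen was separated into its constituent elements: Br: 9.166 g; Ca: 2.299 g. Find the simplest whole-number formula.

Br2Ca

n(Br) = 9.166/79.90 = 0.1147, n(Ca) = 2.299/40.08 = 0.05736
Divide by the smallest (0.05736 mol Ca): Br 2.000, Ca 1.000
≈ 2:1 → Br2Ca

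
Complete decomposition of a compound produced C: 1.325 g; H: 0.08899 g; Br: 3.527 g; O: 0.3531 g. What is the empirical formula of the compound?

C: 1.325 g ÷ 12.01 g/mol = 0.1103 mol
H: 0.08899 g ÷ 1.008 g/mol = 0.08828 mol
Br: 3.527 g ÷ 79.90 g/mol = 0.04414 mol
O: 0.3531 g ÷ 16.00 g/mol = 0.02207 mol
Ratios (÷ 0.02207): C 4.999, H 4.000, Br 2.000, O 1.000
≈ 5:4:2:1 → C5H4Br2O

C5H4Br2O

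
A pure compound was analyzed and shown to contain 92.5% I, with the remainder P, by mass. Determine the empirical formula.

I3P

Assume 100 g: 92.5 g I, 7.5 g P.
n(I) = 92.5/126.90 = 0.7289, n(P) = 7.5/30.97 = 0.2422
Ratios (÷ 0.2422): I 3.010, P 1.000
≈ 3:1 → I3P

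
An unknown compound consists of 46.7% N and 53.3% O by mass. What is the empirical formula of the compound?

Assume 100 g: 46.7 g N, 53.3 g O.
Moles — N: 46.7 / 14.01 = 3.333 mol; O: 53.3 / 16.00 = 3.331 mol
Smallest is O at 3.331 mol; normalising gives N 1.001, O 1.000
Ratio ≈ 1:1, so the empirical formula is NO

NO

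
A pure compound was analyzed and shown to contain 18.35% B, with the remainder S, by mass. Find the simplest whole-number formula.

B2S3

Assume 100 g: 18.35 g B, 81.65 g S.
B: 18.35 g ÷ 10.81 g/mol = 1.698 mol
S: 81.65 g ÷ 32.07 g/mol = 2.546 mol
Smallest is B at 1.698 mol; normalising gives B 1.000, S 1.500
Multiply by 2: B 2.00, S 3.00 → B2S3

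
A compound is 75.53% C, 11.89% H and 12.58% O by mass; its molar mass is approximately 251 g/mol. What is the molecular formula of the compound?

Assume 100 g: 75.53 g C, 11.89 g H, 12.58 g O.
n(C) = 75.53/12.01 = 6.289, n(H) = 11.89/1.008 = 11.8, n(O) = 12.58/16.00 = 0.7863
Smallest is O at 0.7863 mol; normalising gives C 7.999, H 15.002, O 1.000
→ C8H15O
Empirical-formula mass = 127.20 g/mol
n = 251 / 127.20 = 1.97 ≈ 2
Molecular formula = (C8H15O)×2 = C16H30O2

C16H30O2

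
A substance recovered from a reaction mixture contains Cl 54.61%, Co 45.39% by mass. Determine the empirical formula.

Assume 100 g: 54.61 g Cl, 45.39 g Co.
Moles — Cl: 54.61 / 35.45 = 1.54 mol; Co: 45.39 / 58.93 = 0.7702 mol
Divide by the smallest (0.7702 mol Co): Cl 2.000, Co 1.000
Ratio ≈ 2:1, so the empirical formula is Cl2Co

Cl2Co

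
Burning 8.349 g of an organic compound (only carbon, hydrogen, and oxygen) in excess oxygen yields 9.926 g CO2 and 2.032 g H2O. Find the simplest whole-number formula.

C2H2O3

mol C = 9.926 / 44.01 = 0.2255; mass C = 0.2255 × 12.01 = 2.709 g
mol H = 2 × (2.032 / 18.02) = 0.2255; mass H = 0.2255 × 1.008 = 0.2273 g
mass O = 8.349 − (2.936) = 5.413 g → mol O = 0.3383
Ratios (÷ 0.2255): C 1.000, H 1.000, O 1.500
×2: C 2.00, H 2.00, O 3.00 → C2H2O3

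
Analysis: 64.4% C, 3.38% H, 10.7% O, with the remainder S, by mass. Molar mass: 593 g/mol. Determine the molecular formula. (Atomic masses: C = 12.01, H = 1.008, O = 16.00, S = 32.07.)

Assume 100 g: 64.4 g C, 3.38 g H, 10.7 g O, 21.52 g S.
Moles — C: 64.4 / 12.01 = 5.362 mol; H: 3.38 / 1.008 = 3.353 mol; O: 10.7 / 16.00 = 0.6687 mol; S: 21.52 / 32.07 = 0.671 mol
Smallest is O at 0.6687 mol; normalising gives C 8.018, H 5.014, O 1.000, S 1.003
→ C8H5OS
Empirical-formula mass = 149.19 g/mol
n = 593 / 149.19 = 3.97 ≈ 4
Molecular formula = (C8H5OS)×4 = C32H20O4S4

C32H20O4S4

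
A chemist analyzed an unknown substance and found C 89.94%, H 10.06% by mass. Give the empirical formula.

C3H4

Assume 100 g: 89.94 g C, 10.06 g H.
n(C) = 89.94/12.01 = 7.489, n(H) = 10.06/1.008 = 9.98
Ratios (÷ 7.489): C 1.000, H 1.333
Scaling by 3: C 3.00, H 4.00 → C3H4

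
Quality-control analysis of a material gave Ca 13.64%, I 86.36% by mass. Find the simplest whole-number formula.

Assume 100 g: 13.64 g Ca, 86.36 g I.
Ca: 13.64 g ÷ 40.08 g/mol = 0.3403 mol
I: 86.36 g ÷ 126.90 g/mol = 0.6805 mol
Divide by the smallest (0.3403 mol Ca): Ca 1.000, I 2.000
Ratio ≈ 1:2, so the empirical formula is CaI2

CaI2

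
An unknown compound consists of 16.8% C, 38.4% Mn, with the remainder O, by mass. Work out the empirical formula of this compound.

Assume 100 g: 16.8 g C, 38.4 g Mn, 44.8 g O.
C: 16.8 g ÷ 12.01 g/mol = 1.399 mol
Mn: 38.4 g ÷ 54.94 g/mol = 0.6989 mol
O: 44.8 g ÷ 16.00 g/mol = 2.8 mol
Divide by the smallest (0.6989 mol Mn): C 2.001, Mn 1.000, O 4.006
→ C2MnO4

C2MnO4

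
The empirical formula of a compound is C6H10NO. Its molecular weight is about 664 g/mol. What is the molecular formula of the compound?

Empirical-formula mass = 112.15 g/mol
n = 664 / 112.15 = 5.92 ≈ 6
Molecular formula = (C6H10NO)6 = C36H60N6O6

C36H60N6O6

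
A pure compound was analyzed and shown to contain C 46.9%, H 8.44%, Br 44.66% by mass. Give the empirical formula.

C7H15Br

Assume 100 g: 46.9 g C, 8.44 g H, 44.66 g Br.
C: 46.9 g ÷ 12.01 g/mol = 3.905 mol
H: 8.44 g ÷ 1.008 g/mol = 8.373 mol
Br: 44.66 g ÷ 79.90 g/mol = 0.5589 mol
Ratios (÷ 0.5589): C 6.986, H 14.980, Br 1.000
Ratio ≈ 7:15:1, so the empirical formula is C7H15Br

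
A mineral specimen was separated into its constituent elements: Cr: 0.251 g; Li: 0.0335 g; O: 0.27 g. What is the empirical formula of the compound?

Cr2Li2O7

Moles — Cr: 0.251 / 52.00 = 0.004827 mol; Li: 0.0335 / 6.94 = 0.004827 mol; O: 0.27 / 16.00 = 0.01688 mol
Divide by the smallest (0.004827 mol Cr): Cr 1.000, Li 1.000, O 3.496
Multiply by 2: Cr 2.00, Li 2.00, O 6.99 → Cr2Li2O7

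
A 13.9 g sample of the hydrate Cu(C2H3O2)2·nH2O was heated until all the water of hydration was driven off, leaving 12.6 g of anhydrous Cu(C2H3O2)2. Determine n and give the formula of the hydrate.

Cu(C2H3O2)2·H2O

Mass of water lost = 13.9 − 12.6 = 1.3 g → 1.3 / 18.02 = 0.07214 mol H2O
Molar mass of Cu(C2H3O2)2 = 181.64 g/mol → mol Cu(C2H3O2)2 = 12.6 / 181.64 = 0.06937
n = 0.07214 / 0.06937 = 1.04 ≈ 1 → Cu(C2H3O2)2·H2O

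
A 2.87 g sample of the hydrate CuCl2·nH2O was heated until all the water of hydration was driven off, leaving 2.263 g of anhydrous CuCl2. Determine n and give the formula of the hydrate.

Mass of water lost = 2.87 − 2.263 = 0.607 g → 0.607 / 18.02 = 0.03368 mol H2O
Molar mass of CuCl2 = 134.45 g/mol → mol CuCl2 = 2.263 / 134.45 = 0.01683
n = 0.03368 / 0.01683 = 2.00 ≈ 2 → CuCl2·2H2O

CuCl2·2H2O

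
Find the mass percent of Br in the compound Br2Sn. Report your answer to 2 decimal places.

Molar mass = 2(79.90) + 1(118.71) = 278.510 g/mol
Mass of Br per mole = 2 × 79.90 = 159.800 g
% Br = 159.800 / 278.510 × 100 = 57.38%

57.38%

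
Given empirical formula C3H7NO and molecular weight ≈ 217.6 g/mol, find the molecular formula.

Empirical-formula mass = 73.10 g/mol
n = 217.6 / 73.10 = 2.98 ≈ 3
Molecular formula = (C3H7NO)3 = C9H21N3O3

C9H21N3O3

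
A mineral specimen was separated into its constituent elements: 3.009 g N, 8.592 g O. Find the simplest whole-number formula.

N2O5

N: 3.009 g ÷ 14.01 g/mol = 0.2148 mol
O: 8.592 g ÷ 16.00 g/mol = 0.537 mol
Smallest is N at 0.2148 mol; normalising gives N 1.000, O 2.500
×2: N 2.00, O 5.00 → N2O5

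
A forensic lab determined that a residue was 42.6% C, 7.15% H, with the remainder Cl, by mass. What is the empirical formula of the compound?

C5H10Cl2

Assume 100 g: 42.6 g C, 7.15 g H, 50.25 g Cl.
C: 42.6 g ÷ 12.01 g/mol = 3.547 mol
H: 7.15 g ÷ 1.008 g/mol = 7.093 mol
Cl: 50.25 g ÷ 35.45 g/mol = 1.417 mol
Ratios (÷ 1.417): C 2.502, H 5.004, Cl 1.000
×2: C 5.00, H 10.01, Cl 2.00 → C5H10Cl2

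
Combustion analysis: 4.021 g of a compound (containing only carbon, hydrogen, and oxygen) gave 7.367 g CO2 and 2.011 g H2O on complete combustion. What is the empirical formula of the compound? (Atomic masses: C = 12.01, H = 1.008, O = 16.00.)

C3H4O2

mol C = 7.367 / 44.01 = 0.1674; mass C = 0.1674 × 12.01 = 2.010 g
mol H = 2 × (2.011 / 18.02) = 0.2232; mass H = 0.2232 × 1.008 = 0.2250 g
mass O = 4.021 − (2.235) = 1.786 g → mol O = 0.1116
Ratios (÷ 0.1116): C 1.500, H 2.000, O 1.000
Scaling by 2: C 3.00, H 4.00, O 2.00 → C3H4O2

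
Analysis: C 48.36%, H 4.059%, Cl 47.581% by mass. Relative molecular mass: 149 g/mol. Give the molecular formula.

C6H6Cl2

Assume 100 g: 48.36 g C, 4.059 g H, 47.581 g Cl.
C: 48.36 g ÷ 12.01 g/mol = 4.027 mol
H: 4.059 g ÷ 1.008 g/mol = 4.027 mol
Cl: 47.581 g ÷ 35.45 g/mol = 1.342 mol
Divide by the smallest (1.342 mol Cl): C 3.000, H 3.000, Cl 1.000
Ratio ≈ 3:3:1, so the empirical formula is C3H3Cl
Empirical-formula mass = 74.50 g/mol
n = 149 / 74.50 = 2.00 ≈ 2
Molecular formula = (C3H3Cl)×2 = C6H6Cl2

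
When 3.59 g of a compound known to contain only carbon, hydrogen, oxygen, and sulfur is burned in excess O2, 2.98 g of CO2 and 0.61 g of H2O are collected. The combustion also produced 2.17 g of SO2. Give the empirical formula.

C2H2O3S

mol C = 2.98 / 44.01 = 0.06771; mass C = 0.06771 × 12.01 = 0.8132 g
mol H = 2 × (0.61 / 18.02) = 0.06770; mass H = 0.06770 × 1.008 = 0.06824 g
mol S = 2.17 / 64.07 = 0.03387; mass S = 1.086 g
mass O = 3.59 − (1.968) = 1.622 g → mol O = 0.1014
Smallest is S at 0.03387 mol; normalising gives C 1.999, H 1.999, O 2.994, S 1.000
≈ 2:2:3:1 → C2H2O3S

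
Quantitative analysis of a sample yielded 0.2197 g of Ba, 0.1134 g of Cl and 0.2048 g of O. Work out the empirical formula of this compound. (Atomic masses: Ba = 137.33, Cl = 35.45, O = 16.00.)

BaCl2O8

n(Ba) = 0.2197/137.33 = 0.0016, n(Cl) = 0.1134/35.45 = 0.003199, n(O) = 0.2048/16.00 = 0.0128
Smallest is Ba at 0.0016 mol; normalising gives Ba 1.000, Cl 2.000, O 8.001
→ BaCl2O8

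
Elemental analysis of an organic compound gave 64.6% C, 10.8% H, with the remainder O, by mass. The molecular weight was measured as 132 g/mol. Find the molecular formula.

Assume 100 g: 64.6 g C, 10.8 g H, 24.6 g O.
n(C) = 64.6/12.01 = 5.379, n(H) = 10.8/1.008 = 10.71, n(O) = 24.6/16.00 = 1.538
Ratios (÷ 1.538): C 3.498, H 6.969, O 1.000
Scaling by 2: C 7.00, H 13.94, O 2.00 → C7H14O2
Empirical-formula mass = 130.18 g/mol
n = 132 / 130.18 = 1.01 ≈ 1
Molecular formula = empirical formula = C7H14O2

C7H14O2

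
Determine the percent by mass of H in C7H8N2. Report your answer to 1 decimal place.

Molar mass = 7(12.01) + 8(1.008) + 2(14.01) = 120.154 g/mol
Mass of H per mole = 8 × 1.008 = 8.064 g
% H = 8.064 / 120.154 × 100 = 6.7%

6.7%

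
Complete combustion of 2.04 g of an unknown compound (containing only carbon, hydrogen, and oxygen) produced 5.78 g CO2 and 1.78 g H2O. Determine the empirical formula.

C8H12O

mol C = 5.78 / 44.01 = 0.1313; mass C = 0.1313 × 12.01 = 1.577 g
mol H = 2 × (1.78 / 18.02) = 0.1976; mass H = 0.1976 × 1.008 = 0.1991 g
mass O = 2.04 − (1.776) = 0.2635 g → mol O = 0.01647
Divide by the smallest (0.01647 mol O): C 7.973, H 11.994, O 1.000
→ C8H12O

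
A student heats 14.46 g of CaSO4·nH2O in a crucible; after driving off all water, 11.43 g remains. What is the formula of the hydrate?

Mass of water lost = 14.46 − 11.43 = 3.03 g → 3.03 / 18.02 = 0.1681 mol H2O
Molar mass of CaSO4 = 136.15 g/mol → mol CaSO4 = 11.43 / 136.15 = 0.08395
n = 0.1681 / 0.08395 = 2.00 ≈ 2 → CaSO4·2H2O

CaSO4·2H2O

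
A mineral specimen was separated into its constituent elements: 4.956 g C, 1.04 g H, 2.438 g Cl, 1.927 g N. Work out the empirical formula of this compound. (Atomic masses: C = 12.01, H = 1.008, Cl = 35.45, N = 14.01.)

C6H15ClN2

n(C) = 4.956/12.01 = 0.4127, n(H) = 1.04/1.008 = 1.032, n(Cl) = 2.438/35.45 = 0.06877, n(N) = 1.927/14.01 = 0.1375
Divide by the smallest (0.06877 mol Cl): C 6.000, H 15.002, Cl 1.000, N 2.000
Ratio ≈ 6:15:1:2, so the empirical formula is C6H15ClN2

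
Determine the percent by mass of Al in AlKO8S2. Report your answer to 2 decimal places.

10.45%

Molar mass = 1(26.98) + 1(39.10) + 8(16.00) + 2(32.07) = 258.220 g/mol
Mass of Al per mole = 1 × 26.98 = 26.980 g
% Al = 26.980 / 258.220 × 100 = 10.45%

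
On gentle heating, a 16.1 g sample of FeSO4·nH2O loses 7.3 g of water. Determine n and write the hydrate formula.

Mass of anhydrous FeSO4 = 16.1 − 7.3 = 8.8 g
mol H2O = 7.3 / 18.02 = 0.4051
Molar mass of FeSO4 = 151.92 g/mol → mol FeSO4 = 8.8 / 151.92 = 0.05793
n = 0.4051 / 0.05793 = 6.99 ≈ 7 → FeSO4·7H2O

FeSO4·7H2O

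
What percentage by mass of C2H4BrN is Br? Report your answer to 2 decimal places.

65.51%

Molar mass = 2(12.01) + 4(1.008) + 1(79.90) + 1(14.01) = 121.962 g/mol
Mass of Br per mole = 1 × 79.90 = 79.900 g
% Br = 79.900 / 121.962 × 100 = 65.51%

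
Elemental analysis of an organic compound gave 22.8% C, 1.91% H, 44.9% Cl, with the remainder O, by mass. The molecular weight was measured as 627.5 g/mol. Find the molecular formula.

C12H12Cl8O12

Assume 100 g: 22.8 g C, 1.91 g H, 44.9 g Cl, 30.39 g O.
Moles — C: 22.8 / 12.01 = 1.898 mol; H: 1.91 / 1.008 = 1.895 mol; Cl: 44.9 / 35.45 = 1.267 mol; O: 30.39 / 16.00 = 1.899 mol
Ratios (÷ 1.267): C 1.499, H 1.496, Cl 1.000, O 1.500
×2: C 3.00, H 2.99, Cl 2.00, O 3.00 → C3H3Cl2O3
Empirical-formula mass = 157.95 g/mol
n = 627.5 / 157.95 = 3.97 ≈ 4
Molecular formula = (C3H3Cl2O3)×4 = C12H12Cl8O12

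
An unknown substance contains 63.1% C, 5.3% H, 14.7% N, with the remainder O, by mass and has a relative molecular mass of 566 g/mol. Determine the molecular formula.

Assume 100 g: 63.1 g C, 5.3 g H, 14.7 g N, 16.9 g O.
n(C) = 63.1/12.01 = 5.254, n(H) = 5.3/1.008 = 5.258, n(N) = 14.7/14.01 = 1.049, n(O) = 16.9/16.00 = 1.056
Ratios (÷ 1.049): C 5.007, H 5.011, N 1.000, O 1.007
≈ 5:5:1:1 → C5H5NO
Empirical-formula mass = 95.10 g/mol
n = 566 / 95.10 = 5.95 ≈ 6
Molecular formula = (C5H5NO)×6 = C30H30N6O6

C30H30N6O6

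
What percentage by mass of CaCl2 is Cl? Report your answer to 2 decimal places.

63.89%

Molar mass = 1(40.08) + 2(35.45) = 110.980 g/mol
Mass of Cl per mole = 2 × 35.45 = 70.900 g
% Cl = 70.900 / 110.980 × 100 = 63.89%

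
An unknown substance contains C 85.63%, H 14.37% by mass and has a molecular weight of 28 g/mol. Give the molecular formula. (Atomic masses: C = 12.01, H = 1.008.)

Assume 100 g: 85.63 g C, 14.37 g H.
n(C) = 85.63/12.01 = 7.13, n(H) = 14.37/1.008 = 14.26
Ratios (÷ 7.13): C 1.000, H 1.999
→ CH2
Empirical-formula mass = 14.03 g/mol
n = 28 / 14.03 = 2.00 ≈ 2
Molecular formula = (CH2)×2 = C2H4

C2H4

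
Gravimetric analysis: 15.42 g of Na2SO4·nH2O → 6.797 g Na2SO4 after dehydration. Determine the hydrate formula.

Mass of water lost = 15.42 − 6.797 = 8.623 g → 8.623 / 18.02 = 0.4785 mol H2O
Molar mass of Na2SO4 = 142.05 g/mol → mol Na2SO4 = 6.797 / 142.05 = 0.04785
n = 0.4785 / 0.04785 = 10.00 ≈ 10 → Na2SO4·10H2O

Na2SO4·10H2O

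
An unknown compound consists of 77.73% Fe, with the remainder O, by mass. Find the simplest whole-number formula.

Assume 100 g: 77.73 g Fe, 22.27 g O.
n(Fe) = 77.73/55.85 = 1.392, n(O) = 22.27/16.00 = 1.392
Ratios (÷ 1.392): Fe 1.000, O 1.000
Ratio ≈ 1:1, so the empirical formula is FeO

FeO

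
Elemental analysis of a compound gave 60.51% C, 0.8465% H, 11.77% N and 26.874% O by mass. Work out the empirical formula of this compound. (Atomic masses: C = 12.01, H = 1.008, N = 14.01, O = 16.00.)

C6HNO2

Assume 100 g: 60.51 g C, 0.8465 g H, 11.77 g N, 26.874 g O.
n(C) = 60.51/12.01 = 5.038, n(H) = 0.8465/1.008 = 0.8398, n(N) = 11.77/14.01 = 0.8401, n(O) = 26.874/16.00 = 1.68
Smallest is H at 0.8398 mol; normalising gives C 6.000, H 1.000, N 1.000, O 2.000
→ C6HNO2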